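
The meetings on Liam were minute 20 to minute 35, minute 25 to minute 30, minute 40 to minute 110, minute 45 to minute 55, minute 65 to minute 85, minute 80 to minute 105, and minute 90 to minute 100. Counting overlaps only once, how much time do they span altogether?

85 minutes

Merged: minute 20 to minute 35, minute 40 to minute 110.
Lengths: 15 minutes + 70 minutes = 85 minutes.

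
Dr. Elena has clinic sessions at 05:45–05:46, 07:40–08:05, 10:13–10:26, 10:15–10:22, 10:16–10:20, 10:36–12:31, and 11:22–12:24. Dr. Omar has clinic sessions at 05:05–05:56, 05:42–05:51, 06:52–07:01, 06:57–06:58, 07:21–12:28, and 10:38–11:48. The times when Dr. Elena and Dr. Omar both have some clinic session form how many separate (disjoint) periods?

A, merged: 05:45–05:46, 07:40–08:05, 10:13–10:26, 10:36–12:31.
B, merged: 05:05–05:56, 06:52–07:01, 07:21–12:28.
A ∩ B = 05:45–05:46, 07:40–08:05, 10:13–10:26, 10:36–12:28.
That is 4 disjoint pieces.

4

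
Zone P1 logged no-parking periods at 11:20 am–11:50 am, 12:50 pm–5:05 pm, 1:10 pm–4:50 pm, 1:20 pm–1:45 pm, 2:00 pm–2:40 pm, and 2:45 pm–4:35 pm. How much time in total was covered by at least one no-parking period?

4 h 45 min

Merged: 11:20 am-11:50 am, 12:50 pm-5:05 pm.
Lengths: 30 min + 4 h 15 min = 4 h 45 min.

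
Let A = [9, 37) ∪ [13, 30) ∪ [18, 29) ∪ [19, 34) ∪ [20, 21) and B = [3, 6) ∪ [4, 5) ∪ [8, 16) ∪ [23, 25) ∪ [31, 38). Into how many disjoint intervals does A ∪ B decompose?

2

A, merged: [9, 37).
B, merged: [3, 6), [8, 16), [23, 25), [31, 38).
A ∪ B = [3, 6), [8, 38).
That is 2 disjoint pieces.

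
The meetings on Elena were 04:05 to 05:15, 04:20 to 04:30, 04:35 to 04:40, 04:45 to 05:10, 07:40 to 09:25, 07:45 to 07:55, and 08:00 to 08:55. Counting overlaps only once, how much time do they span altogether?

Merged: 04:05-05:15, 07:40-09:25.
Lengths: 1 h 10 min + 1 h 45 min = 2 h 55 min.

2 h 55 min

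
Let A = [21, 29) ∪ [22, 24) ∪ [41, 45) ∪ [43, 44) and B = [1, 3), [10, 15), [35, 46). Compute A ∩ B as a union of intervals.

First set merges to [21, 29), [41, 45).
[21, 29) meets no B interval.
[41, 45) ∩ B → [41, 45).

[41, 45)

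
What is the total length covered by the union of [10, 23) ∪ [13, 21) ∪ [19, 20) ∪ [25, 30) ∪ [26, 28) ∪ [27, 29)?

18

Merged: [10, 23), [25, 30).
Lengths: 13 + 5 = 18.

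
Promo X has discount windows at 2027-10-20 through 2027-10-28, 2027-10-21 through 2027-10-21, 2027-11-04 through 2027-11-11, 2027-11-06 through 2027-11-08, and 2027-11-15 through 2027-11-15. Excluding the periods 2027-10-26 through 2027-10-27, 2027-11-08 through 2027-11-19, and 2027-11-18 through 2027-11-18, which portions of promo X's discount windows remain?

2027-10-20 through 2027-10-25, 2027-10-28 through 2027-10-28, 2027-11-04 through 2027-11-07

A, merged: 2027-10-20 through 2027-10-28, 2027-11-04 through 2027-11-11, 2027-11-15 through 2027-11-15.
B, merged: 2027-10-26 through 2027-10-27, 2027-11-08 through 2027-11-19.
2027-10-20 through 2027-10-28 minus B → 2027-10-20 through 2027-10-25, 2027-10-28 through 2027-10-28.
2027-11-04 through 2027-11-11 minus B → 2027-11-04 through 2027-11-07.
2027-11-15 through 2027-11-15: fully covered by B → removed.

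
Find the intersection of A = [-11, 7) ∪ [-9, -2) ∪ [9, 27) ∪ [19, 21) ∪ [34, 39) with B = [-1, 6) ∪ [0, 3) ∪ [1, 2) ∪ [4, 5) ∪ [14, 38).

[-1, 6) ∪ [14, 27) ∪ [34, 38)

A, merged: [-11, 7), [9, 27), [34, 39).
B, merged: [-1, 6), [14, 38).
[-11, 7) meets the second set on [-1, 6).
[9, 27) meets the second set on [14, 27).
[34, 39) meets the second set on [34, 38).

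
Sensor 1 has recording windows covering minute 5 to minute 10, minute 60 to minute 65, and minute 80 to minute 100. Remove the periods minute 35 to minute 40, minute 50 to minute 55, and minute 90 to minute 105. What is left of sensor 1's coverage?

minute 5 to minute 10, minute 60 to minute 65, minute 80 to minute 90

minute 5 to minute 10 is untouched.
minute 60 to minute 65 is untouched.
minute 80 to minute 100 with B removed leaves minute 80 to minute 90.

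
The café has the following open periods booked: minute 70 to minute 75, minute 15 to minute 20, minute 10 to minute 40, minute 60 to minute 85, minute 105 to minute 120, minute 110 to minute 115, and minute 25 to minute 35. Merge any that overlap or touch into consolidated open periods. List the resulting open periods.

minute 10 to minute 40, minute 60 to minute 85, minute 105 to minute 120

Sort by start: minute 10 to minute 40, minute 15 to minute 20, minute 25 to minute 35, minute 60 to minute 85, minute 70 to minute 75, minute 105 to minute 120, minute 110 to minute 115.
minute 15 to minute 20 overlaps/touches minute 10 to minute 40 → extend to minute 10 to minute 40.
minute 25 to minute 35 overlaps/touches minute 10 to minute 40 → extend to minute 10 to minute 40.
minute 60 to minute 85 is disjoint → start new block.
minute 70 to minute 75 overlaps/touches minute 60 to minute 85 → extend to minute 60 to minute 85.
minute 105 to minute 120 is disjoint → start new block.
minute 110 to minute 115 overlaps/touches minute 105 to minute 120 → extend to minute 105 to minute 120.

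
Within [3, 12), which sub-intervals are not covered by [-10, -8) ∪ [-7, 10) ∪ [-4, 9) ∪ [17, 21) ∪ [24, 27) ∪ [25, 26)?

Covered (merged): [-10, -8), [-7, 10), [17, 21), [24, 27).
Uncovered inside [3, 12): [10, 12).

[10, 12)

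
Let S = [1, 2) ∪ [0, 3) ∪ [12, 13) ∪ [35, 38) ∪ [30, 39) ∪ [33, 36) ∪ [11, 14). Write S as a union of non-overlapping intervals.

Sort by start: [0, 3), [1, 2), [11, 14), [12, 13), [30, 39), [33, 36), [35, 38).
[1, 2) overlaps/touches [0, 3) → extend to [0, 3).
[11, 14) is disjoint → start new block.
[12, 13) overlaps/touches [11, 14) → extend to [11, 14).
[30, 39) is disjoint → start new block.
[33, 36) overlaps/touches [30, 39) → extend to [30, 39).
[35, 38) overlaps/touches [30, 39) → extend to [30, 39).

[0, 3) ∪ [11, 14) ∪ [30, 39)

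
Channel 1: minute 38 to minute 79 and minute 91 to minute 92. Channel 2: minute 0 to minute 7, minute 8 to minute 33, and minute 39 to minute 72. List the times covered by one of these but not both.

A \ B = minute 38 to minute 39, minute 72 to minute 79, minute 91 to minute 92.
B \ A = minute 0 to minute 7, minute 8 to minute 33.
Union of the two gives the symmetric difference.

minute 0 to minute 7, minute 8 to minute 33, minute 38 to minute 39, minute 72 to minute 79, minute 91 to minute 92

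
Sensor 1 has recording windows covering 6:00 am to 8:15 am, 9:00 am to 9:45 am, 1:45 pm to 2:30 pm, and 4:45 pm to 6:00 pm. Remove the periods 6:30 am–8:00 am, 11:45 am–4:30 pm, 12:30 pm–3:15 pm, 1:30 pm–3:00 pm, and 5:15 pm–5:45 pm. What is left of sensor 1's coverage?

6:00 am-6:30 am, 8:00 am-8:15 am, 9:00 am-9:45 am, 4:45 pm-5:15 pm, 5:45 pm-6:00 pm

Merge the second list: 6:30 am-8:00 am, 11:45 am-4:30 pm, 5:15 pm-5:45 pm.
6:00 am-8:15 am minus B → 6:00 am-6:30 am, 8:00 am-8:15 am.
9:00 am-9:45 am: no B overlap → unchanged.
1:45 pm-2:30 pm: fully covered by B → removed.
4:45 pm-6:00 pm minus B → 4:45 pm-5:15 pm, 5:45 pm-6:00 pm.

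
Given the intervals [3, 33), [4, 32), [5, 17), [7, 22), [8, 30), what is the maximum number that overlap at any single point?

Walk the sorted start/end points keeping a running depth.
The depth first hits 5 at 8.

5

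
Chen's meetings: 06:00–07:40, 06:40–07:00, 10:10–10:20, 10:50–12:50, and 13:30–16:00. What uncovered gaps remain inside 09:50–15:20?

After merging, the occupied span is 06:00–07:40, 10:10–10:20, 10:50–12:50, 13:30–16:00.
Uncovered inside 09:50–15:20: 09:50–10:10, 10:20–10:50, 12:50–13:30.

09:50–10:10, 10:20–10:50, 12:50–13:30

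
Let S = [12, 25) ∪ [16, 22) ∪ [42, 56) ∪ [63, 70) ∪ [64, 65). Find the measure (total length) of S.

Merged: [12, 25), [42, 56), [63, 70).
Lengths: 13 + 14 + 7 = 34.

34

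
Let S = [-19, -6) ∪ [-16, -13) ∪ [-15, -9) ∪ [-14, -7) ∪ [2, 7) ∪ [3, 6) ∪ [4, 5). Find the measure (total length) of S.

Merged: [-19, -6), [2, 7).
Lengths: 13 + 5 = 18.

18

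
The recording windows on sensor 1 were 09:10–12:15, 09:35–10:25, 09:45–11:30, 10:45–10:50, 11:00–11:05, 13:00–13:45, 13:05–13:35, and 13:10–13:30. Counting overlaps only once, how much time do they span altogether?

3 h 50 min

Merged: 09:10-12:15, 13:00-13:45.
Lengths: 3 h 5 min + 45 min = 3 h 50 min.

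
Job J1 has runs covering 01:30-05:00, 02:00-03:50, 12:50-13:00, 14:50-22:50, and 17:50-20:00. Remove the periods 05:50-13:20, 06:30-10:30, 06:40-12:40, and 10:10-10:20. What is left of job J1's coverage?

Merge the first list: 01:30–05:00, 12:50–13:00, 14:50–22:50.
Merge the second list: 05:50–13:20.
01:30–05:00 is untouched.
12:50–13:00 lies entirely inside B → drops out.
14:50–22:50 is untouched.

01:30–05:00, 14:50–22:50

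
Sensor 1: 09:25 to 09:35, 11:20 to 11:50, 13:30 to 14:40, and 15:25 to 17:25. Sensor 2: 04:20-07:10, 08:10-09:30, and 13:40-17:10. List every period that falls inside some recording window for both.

09:25–09:30, 13:40–14:40, 15:25–17:10

09:25–09:35 meets the second set on 09:25–09:30.
11:20–11:50: no overlap with the second set.
13:30–14:40 meets the second set on 13:40–14:40.
15:25–17:25 meets the second set on 15:25–17:10.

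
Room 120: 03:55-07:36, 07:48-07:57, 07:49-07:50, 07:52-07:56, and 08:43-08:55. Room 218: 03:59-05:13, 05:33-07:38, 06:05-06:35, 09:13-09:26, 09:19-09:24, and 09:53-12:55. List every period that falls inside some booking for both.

03:59-05:13, 05:33-07:36

First set merges to 03:55-07:36, 07:48-07:57, 08:43-08:55.
Second set merges to 03:59-05:13, 05:33-07:38, 09:13-09:26, 09:53-12:55.
03:55-07:36 overlaps B on 03:59-05:13, 05:33-07:36.
07:48-07:57 falls entirely outside B.
08:43-08:55 falls entirely outside B.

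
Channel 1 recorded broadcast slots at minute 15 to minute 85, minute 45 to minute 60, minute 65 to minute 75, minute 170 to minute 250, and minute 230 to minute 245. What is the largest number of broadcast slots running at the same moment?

2

At minute 45, 2 of the intervals are simultaneously active.
No point has more.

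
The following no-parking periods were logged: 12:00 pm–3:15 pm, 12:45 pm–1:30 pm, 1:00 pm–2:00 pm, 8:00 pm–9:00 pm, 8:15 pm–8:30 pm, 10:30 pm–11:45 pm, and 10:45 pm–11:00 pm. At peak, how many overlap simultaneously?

Sweep endpoints in order; track running count of active intervals.
Peak of 3 reached at 1:00 pm.

3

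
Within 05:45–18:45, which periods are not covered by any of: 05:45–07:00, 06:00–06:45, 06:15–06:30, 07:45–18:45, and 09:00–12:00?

Covered (merged): 05:45–07:00, 07:45–18:45.
Uncovered inside 05:45–18:45: 07:00–07:45.

07:00–07:45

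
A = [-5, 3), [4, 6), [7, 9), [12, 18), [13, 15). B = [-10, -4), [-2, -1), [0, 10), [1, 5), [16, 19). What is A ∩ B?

A, merged: [-5, 3), [4, 6), [7, 9), [12, 18).
B, merged: [-10, -4), [-2, -1), [0, 10), [16, 19).
[-5, 3) meets the second set on [-5, -4), [-2, -1), [0, 3).
[4, 6) meets the second set on [4, 6).
[7, 9) meets the second set on [7, 9).
[12, 18) meets the second set on [16, 18).

[-5, -4) ∪ [-2, -1) ∪ [0, 3) ∪ [4, 6) ∪ [7, 9) ∪ [16, 18)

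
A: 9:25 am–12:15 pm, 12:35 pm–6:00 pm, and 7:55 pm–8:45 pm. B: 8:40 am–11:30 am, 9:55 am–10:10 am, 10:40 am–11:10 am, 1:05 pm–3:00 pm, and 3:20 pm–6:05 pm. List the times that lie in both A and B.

9:25 am–11:30 am, 1:05 pm–3:00 pm, 3:20 pm–6:00 pm

Second set merges to 8:40 am–11:30 am, 1:05 pm–3:00 pm, 3:20 pm–6:05 pm.
9:25 am–12:15 pm meets the second set on 9:25 am–11:30 am.
12:35 pm–6:00 pm meets the second set on 1:05 pm–3:00 pm, 3:20 pm–6:00 pm.
7:55 pm–8:45 pm: no overlap with the second set.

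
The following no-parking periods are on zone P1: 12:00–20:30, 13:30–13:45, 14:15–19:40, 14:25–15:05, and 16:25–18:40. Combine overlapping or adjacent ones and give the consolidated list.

13:30–13:45 overlaps/touches 12:00–20:30 → extend to 12:00–20:30.
14:15–19:40 overlaps/touches 12:00–20:30 → extend to 12:00–20:30.
14:25–15:05 overlaps/touches 12:00–20:30 → extend to 12:00–20:30.
16:25–18:40 overlaps/touches 12:00–20:30 → extend to 12:00–20:30.

12:00–20:30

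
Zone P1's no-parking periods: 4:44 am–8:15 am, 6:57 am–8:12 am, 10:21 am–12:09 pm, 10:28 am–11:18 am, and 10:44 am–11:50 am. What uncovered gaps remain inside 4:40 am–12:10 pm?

4:40 am-4:44 am, 8:15 am-10:21 am, 12:09 pm-12:10 pm

After merging, the occupied span is 4:44 am-8:15 am, 10:21 am-12:09 pm.
Complement within 4:40 am-12:10 pm: 4:40 am-4:44 am, 8:15 am-10:21 am, 12:09 pm-12:10 pm.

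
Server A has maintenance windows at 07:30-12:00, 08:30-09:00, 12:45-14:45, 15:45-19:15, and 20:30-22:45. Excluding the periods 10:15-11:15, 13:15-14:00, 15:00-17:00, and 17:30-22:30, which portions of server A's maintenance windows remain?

07:30–10:15, 11:15–12:00, 12:45–13:15, 14:00–14:45, 17:00–17:30, 22:30–22:45

A, merged: 07:30–12:00, 12:45–14:45, 15:45–19:15, 20:30–22:45.
07:30–12:00 minus B → 07:30–10:15, 11:15–12:00.
12:45–14:45 minus B → 12:45–13:15, 14:00–14:45.
15:45–19:15 minus B → 17:00–17:30.
20:30–22:45 minus B → 22:30–22:45.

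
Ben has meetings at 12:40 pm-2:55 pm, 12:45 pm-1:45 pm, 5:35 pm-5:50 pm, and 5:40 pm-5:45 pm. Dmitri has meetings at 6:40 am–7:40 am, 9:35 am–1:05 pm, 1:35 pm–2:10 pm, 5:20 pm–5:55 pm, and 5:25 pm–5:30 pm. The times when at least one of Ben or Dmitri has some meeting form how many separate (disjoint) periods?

First set merges to 12:40 pm–2:55 pm, 5:35 pm–5:50 pm.
Second set merges to 6:40 am–7:40 am, 9:35 am–1:05 pm, 1:35 pm–2:10 pm, 5:20 pm–5:55 pm.
A ∪ B = 6:40 am–7:40 am, 9:35 am–2:55 pm, 5:20 pm–5:55 pm.
That is 3 disjoint pieces.

3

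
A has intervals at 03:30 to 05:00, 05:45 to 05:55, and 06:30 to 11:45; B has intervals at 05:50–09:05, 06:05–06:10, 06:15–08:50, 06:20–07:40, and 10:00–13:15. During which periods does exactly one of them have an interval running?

B, merged: 05:50-09:05, 10:00-13:15.
Only in the first: 03:30-05:00, 05:45-05:50, 09:05-10:00.
Only in the second: 05:55-06:30, 11:45-13:15.
Together these are the periods covered by exactly one.

03:30-05:00, 05:45-05:50, 05:55-06:30, 09:05-10:00, 11:45-13:15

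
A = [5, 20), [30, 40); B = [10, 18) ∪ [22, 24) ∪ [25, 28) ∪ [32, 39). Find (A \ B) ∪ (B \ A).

[5, 10) ∪ [18, 20) ∪ [22, 24) ∪ [25, 28) ∪ [30, 32) ∪ [39, 40)

A but not B: [5, 10), [18, 20), [30, 32), [39, 40).
B but not A: [22, 24), [25, 28).
Combining gives A △ B.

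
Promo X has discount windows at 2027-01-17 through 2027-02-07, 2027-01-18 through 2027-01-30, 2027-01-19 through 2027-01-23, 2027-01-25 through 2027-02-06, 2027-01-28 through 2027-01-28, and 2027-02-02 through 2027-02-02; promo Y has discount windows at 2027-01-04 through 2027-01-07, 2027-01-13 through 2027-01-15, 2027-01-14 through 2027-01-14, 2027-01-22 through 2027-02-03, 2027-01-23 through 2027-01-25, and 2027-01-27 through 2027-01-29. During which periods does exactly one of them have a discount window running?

2027-01-04 through 2027-01-07, 2027-01-13 through 2027-01-15, 2027-01-17 through 2027-01-21, 2027-02-04 through 2027-02-07

A, merged: 2027-01-17 through 2027-02-07.
B, merged: 2027-01-04 through 2027-01-07, 2027-01-13 through 2027-01-15, 2027-01-22 through 2027-02-03.
A but not B: 2027-01-17 through 2027-01-21, 2027-02-04 through 2027-02-07.
B but not A: 2027-01-04 through 2027-01-07, 2027-01-13 through 2027-01-15.
Combining gives A △ B.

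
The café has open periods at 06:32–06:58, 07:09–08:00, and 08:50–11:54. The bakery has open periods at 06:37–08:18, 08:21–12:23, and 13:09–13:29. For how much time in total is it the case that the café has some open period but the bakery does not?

5 min

A \ B = 06:32–06:37.
Total: 5 min.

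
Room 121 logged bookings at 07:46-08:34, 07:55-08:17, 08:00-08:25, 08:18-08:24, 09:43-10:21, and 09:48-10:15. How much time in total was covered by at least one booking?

1 h 26 min

Merged: 07:46–08:34, 09:43–10:21.
Lengths: 48 min + 38 min = 1 h 26 min.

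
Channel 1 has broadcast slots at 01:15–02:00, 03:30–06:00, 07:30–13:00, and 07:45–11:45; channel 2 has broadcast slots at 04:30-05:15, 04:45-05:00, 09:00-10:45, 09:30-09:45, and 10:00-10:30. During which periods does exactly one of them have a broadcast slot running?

A, merged: 01:15–02:00, 03:30–06:00, 07:30–13:00.
B, merged: 04:30–05:15, 09:00–10:45.
A but not B: 01:15–02:00, 03:30–04:30, 05:15–06:00, 07:30–09:00, 10:45–13:00.
B but not A: none.
Combining gives A △ B.

01:15–02:00, 03:30–04:30, 05:15–06:00, 07:30–09:00, 10:45–13:00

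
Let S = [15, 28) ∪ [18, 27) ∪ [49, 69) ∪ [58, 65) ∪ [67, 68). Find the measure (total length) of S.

Merged: [15, 28), [49, 69).
Lengths: 13 + 20 = 33.

33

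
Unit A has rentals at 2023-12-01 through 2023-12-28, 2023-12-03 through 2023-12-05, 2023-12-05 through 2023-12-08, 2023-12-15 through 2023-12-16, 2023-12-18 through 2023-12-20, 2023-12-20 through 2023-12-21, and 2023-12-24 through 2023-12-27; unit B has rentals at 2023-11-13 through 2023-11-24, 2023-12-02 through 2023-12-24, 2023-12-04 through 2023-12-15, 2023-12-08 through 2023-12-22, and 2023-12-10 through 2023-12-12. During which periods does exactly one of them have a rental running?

First set merges to 2023-12-01 through 2023-12-28.
Second set merges to 2023-11-13 through 2023-11-24, 2023-12-02 through 2023-12-24.
A \ B = 2023-12-01 through 2023-12-01, 2023-12-25 through 2023-12-28.
B \ A = 2023-11-13 through 2023-11-24.
Union of the two gives the symmetric difference.

2023-11-13 through 2023-11-24, 2023-12-01 through 2023-12-01, 2023-12-25 through 2023-12-28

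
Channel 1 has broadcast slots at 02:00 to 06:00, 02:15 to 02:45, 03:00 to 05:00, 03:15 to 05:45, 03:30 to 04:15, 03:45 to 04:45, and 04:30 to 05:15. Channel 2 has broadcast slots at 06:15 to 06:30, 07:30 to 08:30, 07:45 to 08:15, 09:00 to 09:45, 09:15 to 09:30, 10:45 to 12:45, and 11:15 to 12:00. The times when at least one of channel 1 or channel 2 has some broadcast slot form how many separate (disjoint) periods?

5

A, merged: 02:00–06:00.
B, merged: 06:15–06:30, 07:30–08:30, 09:00–09:45, 10:45–12:45.
A ∪ B = 02:00–06:00, 06:15–06:30, 07:30–08:30, 09:00–09:45, 10:45–12:45.
That is 5 disjoint pieces.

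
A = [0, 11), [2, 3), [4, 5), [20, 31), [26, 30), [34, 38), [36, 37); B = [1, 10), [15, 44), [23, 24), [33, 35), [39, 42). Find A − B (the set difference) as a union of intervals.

[0, 1) ∪ [10, 11)

First set merges to [0, 11), [20, 31), [34, 38).
Second set merges to [1, 10), [15, 44).
[0, 11) \ B = [0, 1), [10, 11).
[20, 31): entirely removed.
[34, 38): entirely removed.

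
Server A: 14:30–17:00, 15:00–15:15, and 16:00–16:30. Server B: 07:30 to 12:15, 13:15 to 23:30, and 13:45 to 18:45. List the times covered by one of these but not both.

A, merged: 14:30–17:00.
B, merged: 07:30–12:15, 13:15–23:30.
A \ B = none.
B \ A = 07:30–12:15, 13:15–14:30, 17:00–23:30.
Union of the two gives the symmetric difference.

07:30–12:15, 13:15–14:30, 17:00–23:30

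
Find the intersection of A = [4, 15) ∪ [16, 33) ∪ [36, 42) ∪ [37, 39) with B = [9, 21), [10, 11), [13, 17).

A, merged: [4, 15), [16, 33), [36, 42).
B, merged: [9, 21).
[4, 15) overlaps B on [9, 15).
[16, 33) overlaps B on [16, 21).
[36, 42) falls entirely outside B.

[9, 15) ∪ [16, 21)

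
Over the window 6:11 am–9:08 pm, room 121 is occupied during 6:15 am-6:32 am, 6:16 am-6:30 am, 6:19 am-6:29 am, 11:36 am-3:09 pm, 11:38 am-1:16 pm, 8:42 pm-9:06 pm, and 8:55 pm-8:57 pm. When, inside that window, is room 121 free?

Covered (merged): 6:15 am-6:32 am, 11:36 am-3:09 pm, 8:42 pm-9:06 pm.
Gaps within 6:11 am-9:08 pm: 6:11 am-6:15 am, 6:32 am-11:36 am, 3:09 pm-8:42 pm, 9:06 pm-9:08 pm.

6:11 am-6:15 am, 6:32 am-11:36 am, 3:09 pm-8:42 pm, 9:06 pm-9:08 pm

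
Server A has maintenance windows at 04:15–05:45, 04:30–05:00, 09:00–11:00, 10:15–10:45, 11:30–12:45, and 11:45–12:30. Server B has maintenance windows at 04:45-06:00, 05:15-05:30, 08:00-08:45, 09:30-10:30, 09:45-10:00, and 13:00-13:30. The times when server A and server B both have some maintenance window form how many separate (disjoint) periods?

2

A, merged: 04:15–05:45, 09:00–11:00, 11:30–12:45.
B, merged: 04:45–06:00, 08:00–08:45, 09:30–10:30, 13:00–13:30.
A ∩ B = 04:45–05:45, 09:30–10:30.
That is 2 disjoint pieces.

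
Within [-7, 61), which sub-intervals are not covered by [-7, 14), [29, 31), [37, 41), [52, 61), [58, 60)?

After merging, the occupied span is [-7, 14), [29, 31), [37, 41), [52, 61).
Gaps within [-7, 61): [14, 29), [31, 37), [41, 52).

[14, 29) ∪ [31, 37) ∪ [41, 52)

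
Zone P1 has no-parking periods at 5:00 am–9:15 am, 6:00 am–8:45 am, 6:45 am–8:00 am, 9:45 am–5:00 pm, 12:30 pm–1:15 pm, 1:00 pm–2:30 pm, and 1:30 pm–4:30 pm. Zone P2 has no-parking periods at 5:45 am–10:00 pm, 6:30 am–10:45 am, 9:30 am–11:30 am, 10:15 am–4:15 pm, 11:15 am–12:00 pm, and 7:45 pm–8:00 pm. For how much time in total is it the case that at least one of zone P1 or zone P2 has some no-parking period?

17 h

A, merged: 5:00 am–9:15 am, 9:45 am–5:00 pm.
B, merged: 5:45 am–10:00 pm.
A ∪ B = 5:00 am–10:00 pm.
Total: 17 h.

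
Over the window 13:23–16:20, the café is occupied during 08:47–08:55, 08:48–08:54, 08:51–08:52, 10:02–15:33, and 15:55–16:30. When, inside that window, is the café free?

The merged coverage is 08:47–08:55, 10:02–15:33, 15:55–16:30.
Complement within 13:23–16:20: 15:33–15:55.

15:33–15:55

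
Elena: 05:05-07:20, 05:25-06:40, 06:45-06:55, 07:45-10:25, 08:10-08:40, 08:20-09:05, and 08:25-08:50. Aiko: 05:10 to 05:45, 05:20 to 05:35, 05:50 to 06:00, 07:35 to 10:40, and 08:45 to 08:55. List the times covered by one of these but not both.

05:05–05:10, 05:45–05:50, 06:00–07:20, 07:35–07:45, 10:25–10:40

A, merged: 05:05–07:20, 07:45–10:25.
B, merged: 05:10–05:45, 05:50–06:00, 07:35–10:40.
A but not B: 05:05–05:10, 05:45–05:50, 06:00–07:20.
B but not A: 07:35–07:45, 10:25–10:40.
Combining gives A △ B.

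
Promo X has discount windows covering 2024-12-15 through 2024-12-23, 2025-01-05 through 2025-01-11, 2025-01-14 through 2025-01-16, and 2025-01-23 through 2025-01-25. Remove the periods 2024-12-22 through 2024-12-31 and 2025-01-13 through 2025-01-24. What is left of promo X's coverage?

2024-12-15 through 2024-12-23 \ B = 2024-12-15 through 2024-12-21.
2025-01-05 through 2025-01-11: nothing removed.
2025-01-14 through 2025-01-16: entirely removed.
2025-01-23 through 2025-01-25 \ B = 2025-01-25 through 2025-01-25.

2024-12-15 through 2024-12-21, 2025-01-05 through 2025-01-11, 2025-01-25 through 2025-01-25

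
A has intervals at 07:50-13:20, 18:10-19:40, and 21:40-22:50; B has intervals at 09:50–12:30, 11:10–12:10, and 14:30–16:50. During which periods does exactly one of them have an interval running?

B, merged: 09:50-12:30, 14:30-16:50.
A but not B: 07:50-09:50, 12:30-13:20, 18:10-19:40, 21:40-22:50.
B but not A: 14:30-16:50.
Combining gives A △ B.

07:50-09:50, 12:30-13:20, 14:30-16:50, 18:10-19:40, 21:40-22:50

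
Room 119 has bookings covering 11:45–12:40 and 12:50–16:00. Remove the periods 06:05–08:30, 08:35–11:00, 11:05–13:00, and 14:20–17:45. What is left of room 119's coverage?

13:00-14:20

11:45-12:40: fully covered by B → removed.
12:50-16:00 minus B → 13:00-14:20.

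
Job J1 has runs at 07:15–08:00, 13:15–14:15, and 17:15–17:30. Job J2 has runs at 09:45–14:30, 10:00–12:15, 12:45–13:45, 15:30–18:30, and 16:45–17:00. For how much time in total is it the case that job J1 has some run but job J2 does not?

45 min

Merge the second list: 09:45-14:30, 15:30-18:30.
A \ B = 07:15-08:00.
Total: 45 min.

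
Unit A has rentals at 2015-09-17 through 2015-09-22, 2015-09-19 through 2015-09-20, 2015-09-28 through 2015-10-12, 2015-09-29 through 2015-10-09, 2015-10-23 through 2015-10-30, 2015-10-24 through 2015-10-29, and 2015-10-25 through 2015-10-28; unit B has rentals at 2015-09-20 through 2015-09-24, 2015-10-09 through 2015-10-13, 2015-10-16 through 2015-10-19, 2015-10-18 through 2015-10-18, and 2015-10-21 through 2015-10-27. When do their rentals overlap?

2015-09-20 through 2015-09-22, 2015-10-09 through 2015-10-12, 2015-10-23 through 2015-10-27

Merge the first list: 2015-09-17 through 2015-09-22, 2015-09-28 through 2015-10-12, 2015-10-23 through 2015-10-30.
Merge the second list: 2015-09-20 through 2015-09-24, 2015-10-09 through 2015-10-13, 2015-10-16 through 2015-10-19, 2015-10-21 through 2015-10-27.
2015-09-17 through 2015-09-22 ∩ B → 2015-09-20 through 2015-09-22.
2015-09-28 through 2015-10-12 ∩ B → 2015-10-09 through 2015-10-12.
2015-10-23 through 2015-10-30 ∩ B → 2015-10-23 through 2015-10-27.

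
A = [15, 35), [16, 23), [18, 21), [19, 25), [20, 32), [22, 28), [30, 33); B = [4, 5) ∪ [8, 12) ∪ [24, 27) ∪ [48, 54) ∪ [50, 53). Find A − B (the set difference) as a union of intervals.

[15, 24) ∪ [27, 35)

First set merges to [15, 35).
Second set merges to [4, 5), [8, 12), [24, 27), [48, 54).
[15, 35) \ B = [15, 24), [27, 35).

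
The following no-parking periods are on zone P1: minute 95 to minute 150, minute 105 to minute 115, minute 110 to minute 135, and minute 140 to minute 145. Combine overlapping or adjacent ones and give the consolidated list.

minute 105 to minute 115 overlaps/touches minute 95 to minute 150 → extend to minute 95 to minute 150.
minute 110 to minute 135 overlaps/touches minute 95 to minute 150 → extend to minute 95 to minute 150.
minute 140 to minute 145 overlaps/touches minute 95 to minute 150 → extend to minute 95 to minute 150.

minute 95 to minute 150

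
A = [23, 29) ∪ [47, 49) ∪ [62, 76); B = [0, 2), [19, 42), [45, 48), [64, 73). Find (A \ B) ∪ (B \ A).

[0, 2) ∪ [19, 23) ∪ [29, 42) ∪ [45, 47) ∪ [48, 49) ∪ [62, 64) ∪ [73, 76)

A but not B: [48, 49), [62, 64), [73, 76).
B but not A: [0, 2), [19, 23), [29, 42), [45, 47).
Combining gives A △ B.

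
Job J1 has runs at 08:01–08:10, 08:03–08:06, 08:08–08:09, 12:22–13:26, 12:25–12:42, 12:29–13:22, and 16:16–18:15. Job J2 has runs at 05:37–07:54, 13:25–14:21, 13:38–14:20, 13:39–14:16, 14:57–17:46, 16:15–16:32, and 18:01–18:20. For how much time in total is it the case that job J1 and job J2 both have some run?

1 h 45 min

Merge the first list: 08:01–08:10, 12:22–13:26, 16:16–18:15.
Merge the second list: 05:37–07:54, 13:25–14:21, 14:57–17:46, 18:01–18:20.
A ∩ B = 13:25–13:26, 16:16–17:46, 18:01–18:15.
Total: 1 min + 1 h 30 min + 14 min = 1 h 45 min.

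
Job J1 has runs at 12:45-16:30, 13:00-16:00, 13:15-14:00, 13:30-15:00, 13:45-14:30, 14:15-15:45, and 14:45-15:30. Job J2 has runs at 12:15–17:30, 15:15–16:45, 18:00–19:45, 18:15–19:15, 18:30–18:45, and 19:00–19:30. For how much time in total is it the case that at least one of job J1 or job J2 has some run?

7 h

First set merges to 12:45–16:30.
Second set merges to 12:15–17:30, 18:00–19:45.
A ∪ B = 12:15–17:30, 18:00–19:45.
Total: 5 h 15 min + 1 h 45 min = 7 h.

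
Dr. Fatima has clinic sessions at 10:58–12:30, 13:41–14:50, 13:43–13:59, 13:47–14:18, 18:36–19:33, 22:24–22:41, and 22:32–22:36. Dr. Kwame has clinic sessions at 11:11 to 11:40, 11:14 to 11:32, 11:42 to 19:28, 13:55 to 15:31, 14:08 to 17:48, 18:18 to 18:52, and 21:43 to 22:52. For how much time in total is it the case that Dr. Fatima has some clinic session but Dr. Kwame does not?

20 min

A, merged: 10:58-12:30, 13:41-14:50, 18:36-19:33, 22:24-22:41.
B, merged: 11:11-11:40, 11:42-19:28, 21:43-22:52.
A \ B = 10:58-11:11, 11:40-11:42, 19:28-19:33.
Total: 13 min + 2 min + 5 min = 20 min.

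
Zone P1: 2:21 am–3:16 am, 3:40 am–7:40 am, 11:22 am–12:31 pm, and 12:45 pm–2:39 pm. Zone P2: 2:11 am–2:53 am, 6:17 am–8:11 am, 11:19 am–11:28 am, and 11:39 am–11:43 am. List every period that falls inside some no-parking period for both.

2:21 am–2:53 am, 6:17 am–7:40 am, 11:22 am–11:28 am, 11:39 am–11:43 am

2:21 am–3:16 am meets the second set on 2:21 am–2:53 am.
3:40 am–7:40 am meets the second set on 6:17 am–7:40 am.
11:22 am–12:31 pm meets the second set on 11:22 am–11:28 am, 11:39 am–11:43 am.
12:45 pm–2:39 pm: no overlap with the second set.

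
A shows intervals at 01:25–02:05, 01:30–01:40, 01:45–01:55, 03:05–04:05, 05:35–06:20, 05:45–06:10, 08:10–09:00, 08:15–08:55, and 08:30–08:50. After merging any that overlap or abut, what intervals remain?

01:30-01:40 overlaps/touches 01:25-02:05 → extend to 01:25-02:05.
01:45-01:55 overlaps/touches 01:25-02:05 → extend to 01:25-02:05.
03:05-04:05 is disjoint → start new block.
05:35-06:20 is disjoint → start new block.
05:45-06:10 overlaps/touches 05:35-06:20 → extend to 05:35-06:20.
08:10-09:00 is disjoint → start new block.
08:15-08:55 overlaps/touches 08:10-09:00 → extend to 08:10-09:00.
08:30-08:50 overlaps/touches 08:10-09:00 → extend to 08:10-09:00.

01:25-02:05, 03:05-04:05, 05:35-06:20, 08:10-09:00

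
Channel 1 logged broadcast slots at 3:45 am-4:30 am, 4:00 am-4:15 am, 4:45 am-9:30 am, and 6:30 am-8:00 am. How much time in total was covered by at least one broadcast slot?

Merged: 3:45 am–4:30 am, 4:45 am–9:30 am.
Lengths: 45 min + 4 h 45 min = 5 h 30 min.

5 h 30 min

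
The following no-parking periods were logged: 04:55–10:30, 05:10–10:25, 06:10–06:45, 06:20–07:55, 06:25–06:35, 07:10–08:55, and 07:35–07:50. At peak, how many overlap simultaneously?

5

At 06:25, 5 of the intervals are simultaneously active.
No point has more.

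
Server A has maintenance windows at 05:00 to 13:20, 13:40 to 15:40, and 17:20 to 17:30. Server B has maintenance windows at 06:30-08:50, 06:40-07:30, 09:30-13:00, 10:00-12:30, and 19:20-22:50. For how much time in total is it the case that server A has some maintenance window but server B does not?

B, merged: 06:30-08:50, 09:30-13:00, 19:20-22:50.
A \ B = 05:00-06:30, 08:50-09:30, 13:00-13:20, 13:40-15:40, 17:20-17:30.
Total: 1 h 30 min + 40 min + 20 min + 2 h + 10 min = 4 h 40 min.

4 h 40 min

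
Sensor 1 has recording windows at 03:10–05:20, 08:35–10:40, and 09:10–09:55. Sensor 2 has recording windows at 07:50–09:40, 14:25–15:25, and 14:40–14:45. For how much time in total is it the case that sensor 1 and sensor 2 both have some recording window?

First set merges to 03:10–05:20, 08:35–10:40.
Second set merges to 07:50–09:40, 14:25–15:25.
A ∩ B = 08:35–09:40.
Total: 1 h 5 min.

1 h 5 min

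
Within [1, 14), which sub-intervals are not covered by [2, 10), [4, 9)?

The merged coverage is [2, 10).
Uncovered inside [1, 14): [1, 2), [10, 14).

[1, 2) ∪ [10, 14)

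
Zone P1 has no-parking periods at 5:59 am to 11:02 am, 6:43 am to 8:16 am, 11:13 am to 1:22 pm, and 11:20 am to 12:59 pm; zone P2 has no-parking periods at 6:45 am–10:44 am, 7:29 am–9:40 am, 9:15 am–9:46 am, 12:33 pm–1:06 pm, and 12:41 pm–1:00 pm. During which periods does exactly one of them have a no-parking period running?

A, merged: 5:59 am–11:02 am, 11:13 am–1:22 pm.
B, merged: 6:45 am–10:44 am, 12:33 pm–1:06 pm.
A \ B = 5:59 am–6:45 am, 10:44 am–11:02 am, 11:13 am–12:33 pm, 1:06 pm–1:22 pm.
B \ A = none.
Union of the two gives the symmetric difference.

5:59 am–6:45 am, 10:44 am–11:02 am, 11:13 am–12:33 pm, 1:06 pm–1:22 pm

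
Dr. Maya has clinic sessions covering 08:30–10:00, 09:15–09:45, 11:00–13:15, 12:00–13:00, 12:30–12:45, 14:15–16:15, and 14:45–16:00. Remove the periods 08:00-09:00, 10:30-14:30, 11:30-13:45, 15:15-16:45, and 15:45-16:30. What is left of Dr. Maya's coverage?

Merge the first list: 08:30–10:00, 11:00–13:15, 14:15–16:15.
Merge the second list: 08:00–09:00, 10:30–14:30, 15:15–16:45.
08:30–10:00 \ B = 09:00–10:00.
11:00–13:15: entirely removed.
14:15–16:15 \ B = 14:30–15:15.

09:00–10:00, 14:30–15:15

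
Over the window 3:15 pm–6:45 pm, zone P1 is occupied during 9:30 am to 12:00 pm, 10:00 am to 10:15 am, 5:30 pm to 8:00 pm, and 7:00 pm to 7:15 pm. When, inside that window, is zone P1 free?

The merged coverage is 9:30 am–12:00 pm, 5:30 pm–8:00 pm.
Complement within 3:15 pm–6:45 pm: 3:15 pm–5:30 pm.

3:15 pm–5:30 pm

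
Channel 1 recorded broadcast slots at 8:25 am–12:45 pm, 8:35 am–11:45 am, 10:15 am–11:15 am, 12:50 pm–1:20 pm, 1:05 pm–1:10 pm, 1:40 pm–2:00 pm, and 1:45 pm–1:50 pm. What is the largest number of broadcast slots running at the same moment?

Walk the sorted start/end points keeping a running depth.
The depth first hits 3 at 10:15 am.

3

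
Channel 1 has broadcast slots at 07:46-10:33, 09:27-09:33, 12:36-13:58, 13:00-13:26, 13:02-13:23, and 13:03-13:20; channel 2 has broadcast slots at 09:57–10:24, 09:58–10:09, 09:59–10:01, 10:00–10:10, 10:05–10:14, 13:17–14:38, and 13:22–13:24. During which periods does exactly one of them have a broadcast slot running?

First set merges to 07:46–10:33, 12:36–13:58.
Second set merges to 09:57–10:24, 13:17–14:38.
A \ B = 07:46–09:57, 10:24–10:33, 12:36–13:17.
B \ A = 13:58–14:38.
Union of the two gives the symmetric difference.

07:46–09:57, 10:24–10:33, 12:36–13:17, 13:58–14:38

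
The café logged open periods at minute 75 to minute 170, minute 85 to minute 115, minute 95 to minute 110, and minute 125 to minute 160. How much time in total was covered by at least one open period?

95 minutes

Merged: minute 75 to minute 170.
Length: 95 minutes.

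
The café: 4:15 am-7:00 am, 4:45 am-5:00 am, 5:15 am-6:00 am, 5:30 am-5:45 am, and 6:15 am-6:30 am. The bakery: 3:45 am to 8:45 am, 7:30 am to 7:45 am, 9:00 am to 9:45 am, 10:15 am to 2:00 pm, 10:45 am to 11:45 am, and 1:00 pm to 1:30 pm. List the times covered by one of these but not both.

3:45 am-4:15 am, 7:00 am-8:45 am, 9:00 am-9:45 am, 10:15 am-2:00 pm

First set merges to 4:15 am-7:00 am.
Second set merges to 3:45 am-8:45 am, 9:00 am-9:45 am, 10:15 am-2:00 pm.
A but not B: none.
B but not A: 3:45 am-4:15 am, 7:00 am-8:45 am, 9:00 am-9:45 am, 10:15 am-2:00 pm.
Combining gives A △ B.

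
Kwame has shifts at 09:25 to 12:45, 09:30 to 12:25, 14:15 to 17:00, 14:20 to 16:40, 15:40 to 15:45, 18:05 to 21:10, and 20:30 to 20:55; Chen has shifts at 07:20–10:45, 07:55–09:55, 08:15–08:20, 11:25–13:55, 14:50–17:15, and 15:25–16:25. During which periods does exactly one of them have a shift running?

First set merges to 09:25–12:45, 14:15–17:00, 18:05–21:10.
Second set merges to 07:20–10:45, 11:25–13:55, 14:50–17:15.
A but not B: 10:45–11:25, 14:15–14:50, 18:05–21:10.
B but not A: 07:20–09:25, 12:45–13:55, 17:00–17:15.
Combining gives A △ B.

07:20–09:25, 10:45–11:25, 12:45–13:55, 14:15–14:50, 17:00–17:15, 18:05–21:10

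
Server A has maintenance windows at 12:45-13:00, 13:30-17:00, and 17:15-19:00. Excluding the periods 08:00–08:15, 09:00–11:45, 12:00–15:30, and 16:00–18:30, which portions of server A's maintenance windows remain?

15:30–16:00, 18:30–19:00

12:45–13:00: entirely removed.
13:30–17:00 \ B = 15:30–16:00.
17:15–19:00 \ B = 18:30–19:00.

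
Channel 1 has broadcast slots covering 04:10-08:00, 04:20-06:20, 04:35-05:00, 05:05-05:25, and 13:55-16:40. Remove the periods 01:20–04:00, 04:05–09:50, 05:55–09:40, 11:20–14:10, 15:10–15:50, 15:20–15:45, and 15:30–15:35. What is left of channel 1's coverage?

14:10–15:10, 15:50–16:40

A, merged: 04:10–08:00, 13:55–16:40.
B, merged: 01:20–04:00, 04:05–09:50, 11:20–14:10, 15:10–15:50.
04:10–08:00: entirely removed.
13:55–16:40 \ B = 14:10–15:10, 15:50–16:40.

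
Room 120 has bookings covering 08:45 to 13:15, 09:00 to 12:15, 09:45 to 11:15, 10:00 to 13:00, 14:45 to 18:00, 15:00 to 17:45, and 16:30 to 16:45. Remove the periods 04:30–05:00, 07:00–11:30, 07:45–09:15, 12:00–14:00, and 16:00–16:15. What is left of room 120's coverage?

11:30–12:00, 14:45–16:00, 16:15–18:00

Merge the first list: 08:45–13:15, 14:45–18:00.
Merge the second list: 04:30–05:00, 07:00–11:30, 12:00–14:00, 16:00–16:15.
08:45–13:15 minus B → 11:30–12:00.
14:45–18:00 minus B → 14:45–16:00, 16:15–18:00.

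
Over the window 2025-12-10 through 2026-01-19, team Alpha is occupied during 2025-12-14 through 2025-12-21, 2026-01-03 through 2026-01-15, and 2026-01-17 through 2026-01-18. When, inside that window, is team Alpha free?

2025-12-10 through 2025-12-13, 2025-12-22 through 2026-01-02, 2026-01-16 through 2026-01-16, 2026-01-19 through 2026-01-19

Covered (merged): 2025-12-14 through 2025-12-21, 2026-01-03 through 2026-01-15, 2026-01-17 through 2026-01-18.
Uncovered inside 2025-12-10 through 2026-01-19: 2025-12-10 through 2025-12-13, 2025-12-22 through 2026-01-02, 2026-01-16 through 2026-01-16, 2026-01-19 through 2026-01-19.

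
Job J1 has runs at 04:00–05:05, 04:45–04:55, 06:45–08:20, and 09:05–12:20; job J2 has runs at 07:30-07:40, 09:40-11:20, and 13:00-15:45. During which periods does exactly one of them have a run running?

A, merged: 04:00–05:05, 06:45–08:20, 09:05–12:20.
A \ B = 04:00–05:05, 06:45–07:30, 07:40–08:20, 09:05–09:40, 11:20–12:20.
B \ A = 13:00–15:45.
Union of the two gives the symmetric difference.

04:00–05:05, 06:45–07:30, 07:40–08:20, 09:05–09:40, 11:20–12:20, 13:00–15:45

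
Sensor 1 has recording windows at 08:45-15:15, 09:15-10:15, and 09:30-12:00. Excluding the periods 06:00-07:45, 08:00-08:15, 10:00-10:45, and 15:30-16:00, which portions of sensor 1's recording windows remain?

Merge the first list: 08:45–15:15.
08:45–15:15 \ B = 08:45–10:00, 10:45–15:15.

08:45–10:00, 10:45–15:15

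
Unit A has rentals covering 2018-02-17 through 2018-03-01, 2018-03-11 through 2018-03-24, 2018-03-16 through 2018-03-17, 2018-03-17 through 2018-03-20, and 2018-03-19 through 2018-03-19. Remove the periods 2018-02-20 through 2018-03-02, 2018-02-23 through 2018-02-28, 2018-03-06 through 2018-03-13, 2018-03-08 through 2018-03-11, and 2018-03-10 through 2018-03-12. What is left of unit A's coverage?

2018-02-17 through 2018-02-19, 2018-03-14 through 2018-03-24

Merge the first list: 2018-02-17 through 2018-03-01, 2018-03-11 through 2018-03-24.
Merge the second list: 2018-02-20 through 2018-03-02, 2018-03-06 through 2018-03-13.
2018-02-17 through 2018-03-01 minus B → 2018-02-17 through 2018-02-19.
2018-03-11 through 2018-03-24 minus B → 2018-03-14 through 2018-03-24.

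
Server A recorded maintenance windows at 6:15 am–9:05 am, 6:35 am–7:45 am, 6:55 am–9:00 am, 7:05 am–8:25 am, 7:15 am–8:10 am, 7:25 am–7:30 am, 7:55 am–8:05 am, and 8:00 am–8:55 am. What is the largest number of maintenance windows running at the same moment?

6

Sweep endpoints in order; track running count of active intervals.
Peak of 6 reached at 7:25 am.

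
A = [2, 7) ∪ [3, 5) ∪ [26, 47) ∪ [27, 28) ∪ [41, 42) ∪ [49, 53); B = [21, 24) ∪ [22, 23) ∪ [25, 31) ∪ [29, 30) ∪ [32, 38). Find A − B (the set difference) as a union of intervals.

[2, 7) ∪ [31, 32) ∪ [38, 47) ∪ [49, 53)

Merge the first list: [2, 7), [26, 47), [49, 53).
Merge the second list: [21, 24), [25, 31), [32, 38).
[2, 7): nothing removed.
[26, 47) \ B = [31, 32), [38, 47).
[49, 53): nothing removed.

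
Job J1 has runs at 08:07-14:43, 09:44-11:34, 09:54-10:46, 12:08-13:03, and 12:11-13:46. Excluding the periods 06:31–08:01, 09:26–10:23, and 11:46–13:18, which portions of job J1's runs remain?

Merge the first list: 08:07-14:43.
08:07-14:43 \ B = 08:07-09:26, 10:23-11:46, 13:18-14:43.

08:07-09:26, 10:23-11:46, 13:18-14:43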